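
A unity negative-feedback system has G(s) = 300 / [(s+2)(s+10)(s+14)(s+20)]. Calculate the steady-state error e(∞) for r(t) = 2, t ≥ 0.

System type = 0 (no poles at s=0).
K_p = lim_{s→0} G(s) = 300 / (2·10·14·20) = 3/56.
e_ss = 2/(1 + K_p) = 2/(59/56) = 112/59.

112/59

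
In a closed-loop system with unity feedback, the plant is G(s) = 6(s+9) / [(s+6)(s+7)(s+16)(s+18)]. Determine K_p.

1/224

G(s) has no factors of s in the denominator, so the system is type 0.
K_p = lim_{s→0} G(s) = 6·9 / (6·7·16·18) = 1/224.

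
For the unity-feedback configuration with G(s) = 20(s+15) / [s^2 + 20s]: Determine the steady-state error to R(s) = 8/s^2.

Lowest-order denominator term is 20s, so the open loop has 1 pole at the origin → type 1 system.
K_v = lim_{s→0} s·G(s) = 20·15 / 20 = 15.
e_ss = 8/K_v = 8/15.

8/15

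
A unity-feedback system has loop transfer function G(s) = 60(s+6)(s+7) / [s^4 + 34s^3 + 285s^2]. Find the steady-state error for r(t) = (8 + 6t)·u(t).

0

Lowest-order denominator term is 285s^2, so the open loop has 2 poles at the origin → type 2 system. Treating each term separately:
  • 8: tracked with zero error.
  • 6t: tracked with zero error.
Total e_ss = 0.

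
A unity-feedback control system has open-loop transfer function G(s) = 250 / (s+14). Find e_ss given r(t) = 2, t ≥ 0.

No free integrators in G(s): this is a type 0 system.
K_p = lim_{s→0} G(s) = 250 / (14) = 125/7.
e_ss = 2/(1 + K_p) = 2/(132/7) = 7/66.

7/66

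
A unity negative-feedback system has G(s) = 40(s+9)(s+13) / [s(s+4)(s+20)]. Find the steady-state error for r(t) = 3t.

2/39

System type = 1 (one pole at s=0).
K_v = lim_{s→0} s·G(s) = 40·9·13 / (4·20) = 58.5.
e_ss = 3/K_v = 3/58.5 = 2/39.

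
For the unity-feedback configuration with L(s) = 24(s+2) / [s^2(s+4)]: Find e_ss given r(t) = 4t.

L(s) has two factors of s in the denominator, so the system is type 2.
A type-2 system has K_v = ∞, so it tracks a ramp input with zero steady-state error.

0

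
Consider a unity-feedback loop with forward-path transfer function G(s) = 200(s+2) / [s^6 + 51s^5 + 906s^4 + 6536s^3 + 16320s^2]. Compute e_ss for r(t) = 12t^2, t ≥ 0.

Lowest-order denominator term is 16320s^2, so the open loop has 2 poles at the origin → type 2 system.
K_a = lim_{s→0} s^2·G(s) = 200·2 / 16320 = 5/204.
r(t) = 12t^2 gives R(s) = 24/s^3.
e_ss = 24/K_a = 24/(5/204) = 979.2.

979.2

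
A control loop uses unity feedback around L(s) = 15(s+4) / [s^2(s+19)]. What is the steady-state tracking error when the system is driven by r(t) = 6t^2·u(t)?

3.8

The open loop has two poles at the origin → type 2 system.
K_a = lim_{s→0} s^2·L(s) = 15·4 / (19) = 60/19.
r(t) = 6t^2 gives R(s) = 12/s^3.
e_ss = 12/K_a = 12/(60/19) = 3.8.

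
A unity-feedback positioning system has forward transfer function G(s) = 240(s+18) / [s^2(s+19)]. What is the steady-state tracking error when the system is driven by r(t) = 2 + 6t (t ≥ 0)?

0

G(s) has two factors of s in the denominator, so the system is type 2. Treating each term separately:
  • 2: tracked with zero error.
  • 6t: tracked with zero error.
Total e_ss = 0.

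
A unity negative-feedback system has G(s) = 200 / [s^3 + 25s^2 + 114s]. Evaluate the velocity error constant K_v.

100/57

Factoring s from the denominator leaves a polynomial with constant term 114, so the system is type 1.
K_v = lim_{s→0} s·G(s) = 200 / 114 = 100/57.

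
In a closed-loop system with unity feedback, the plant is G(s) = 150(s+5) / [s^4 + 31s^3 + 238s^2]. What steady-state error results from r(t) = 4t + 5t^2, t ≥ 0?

238/75

The denominator has no term below 238s^2 — 2 poles at s=0, type 2. Treating each term separately:
  • 4t: tracked with zero error.
  • 5t^2: e_ss = 10/K_a with K_a=375/119 → 238/75.
Total e_ss = 238/75.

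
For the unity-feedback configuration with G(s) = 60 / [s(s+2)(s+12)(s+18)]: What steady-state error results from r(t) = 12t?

The open loop has one pole at the origin → type 1 system.
K_v = lim_{s→0} s·G(s) = 60 / (2·12·18) = 5/36.
e_ss = 12/K_v = 12/(5/36) = 86.4.

86.4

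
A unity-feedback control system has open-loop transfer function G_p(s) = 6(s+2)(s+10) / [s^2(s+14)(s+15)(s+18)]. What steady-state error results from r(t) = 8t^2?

G_p(s) has two factors of s in the denominator, so the system is type 2.
K_a = lim_{s→0} s^2·G_p(s) = 6·2·10 / (14·15·18) = 2/63.
r(t) = 8t^2 gives R(s) = 16/s^3.
e_ss = 16/K_a = 16/(2/63) = 504.

504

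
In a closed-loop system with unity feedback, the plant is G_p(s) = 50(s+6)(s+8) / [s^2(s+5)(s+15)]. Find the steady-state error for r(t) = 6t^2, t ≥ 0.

G_p(s) has two factors of s in the denominator, so the system is type 2.
K_a = lim_{s→0} s^2·G_p(s) = 50·6·8 / (5·15) = 32.
r(t) = 6t^2 gives R(s) = 12/s^3.
e_ss = 12/K_a = 12/32 = 0.375.

0.375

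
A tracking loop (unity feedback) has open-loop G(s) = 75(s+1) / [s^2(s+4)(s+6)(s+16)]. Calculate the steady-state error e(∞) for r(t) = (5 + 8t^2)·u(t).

The open loop has two poles at the origin → type 2 system. Taking each input component in turn:
  • 5: tracked with zero error.
  • 8t^2: e_ss = 16/K_a with K_a=25/128 → 81.92.
Total e_ss = 81.92.

81.92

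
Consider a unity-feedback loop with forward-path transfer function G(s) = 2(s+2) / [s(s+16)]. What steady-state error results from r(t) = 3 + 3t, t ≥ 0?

One free integrator in G(s): this is a type 1 system. By superposition:
  • 3: tracked with zero error.
  • 3t: e_ss = 3/K_v with K_v=0.25 → 12.
Total e_ss = 12.

12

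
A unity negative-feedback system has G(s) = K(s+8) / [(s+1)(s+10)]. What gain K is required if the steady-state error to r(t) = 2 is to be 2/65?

80

G(s) has no factors of s in the denominator, so the system is type 0.
K_p = lim_{s→0} G(s) = K·8 / (1·10) = 0.8·K.
e_ss = 2/(1 + K_p) = 2/65 ⇒ 1 + 0.8·K = 65 ⇒ K = 80.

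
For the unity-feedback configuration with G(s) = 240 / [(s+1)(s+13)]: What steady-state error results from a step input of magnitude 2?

26/253

G(s) has no factors of s in the denominator, so the system is type 0.
K_p = lim_{s→0} G(s) = 240 / (1·13) = 240/13.
e_ss = 2/(1 + K_p) = 2/(253/13) = 26/253.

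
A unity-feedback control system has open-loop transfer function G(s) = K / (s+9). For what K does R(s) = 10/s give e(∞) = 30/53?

150

System type = 0 (no poles at s=0).
K_p = lim_{s→0} G(s) = K / (9) = (1/9)·K.
e_ss = 10/(1 + K_p) = 30/53 ⇒ 1 + (1/9)·K = 53/3 ⇒ K = 150.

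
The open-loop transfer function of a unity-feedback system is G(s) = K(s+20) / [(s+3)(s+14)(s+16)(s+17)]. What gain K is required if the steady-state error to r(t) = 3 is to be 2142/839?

System type = 0 (no poles at s=0).
K_p = lim_{s→0} G(s) = K·20 / (3·14·16·17) = (5/2856)·K.
e_ss = 3/(1 + K_p) = 2142/839 ⇒ 1 + (5/2856)·K = 839/714 ⇒ K = 100.

100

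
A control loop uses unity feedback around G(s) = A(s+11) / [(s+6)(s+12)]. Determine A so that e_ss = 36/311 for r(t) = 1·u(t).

50

The open loop has no poles at the origin → type 0 system.
K_p = lim_{s→0} G(s) = A·11 / (6·12) = (11/72)·A.
e_ss = 1/(1 + K_p) = 36/311 ⇒ 1 + (11/72)·A = 311/36 ⇒ A = 50.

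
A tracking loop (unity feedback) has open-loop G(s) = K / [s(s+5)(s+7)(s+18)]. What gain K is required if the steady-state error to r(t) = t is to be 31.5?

The open loop has one pole at the origin → type 1 system.
K_v = lim_{s→0} s·G(s) = K / (5·7·18) = (1/630)·K.
e_ss = 1/K_v = 31.5 ⇒ K_v = 2/63 ⇒ K = (2/63)/(1/630) = 20.

20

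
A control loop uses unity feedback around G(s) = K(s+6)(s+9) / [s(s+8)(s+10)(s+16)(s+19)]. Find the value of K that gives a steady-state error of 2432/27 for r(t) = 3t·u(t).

15

One free integrator in G(s): this is a type 1 system.
K_v = lim_{s→0} s·G(s) = K·6·9 / (8·10·16·19) = (27/12160)·K.
e_ss = 3/K_v = 2432/27 ⇒ K_v = 81/2432 ⇒ K = (81/2432)/(27/12160) = 15.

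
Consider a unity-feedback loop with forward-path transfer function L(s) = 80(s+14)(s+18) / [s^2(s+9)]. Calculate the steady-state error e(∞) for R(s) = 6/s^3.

The open loop has two poles at the origin → type 2 system.
K_a = lim_{s→0} s^2·L(s) = 80·14·18 / (9) = 2240.
r(t) = 3t^2 gives R(s) = 6/s^3.
e_ss = 6/K_a = 6/2240 = 3/1120.

3/1120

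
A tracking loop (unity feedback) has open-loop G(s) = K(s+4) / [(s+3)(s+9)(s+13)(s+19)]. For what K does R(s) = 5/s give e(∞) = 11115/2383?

120

System type = 0 (no poles at s=0).
K_p = lim_{s→0} G(s) = K·4 / (3·9·13·19) = (4/6669)·K.
e_ss = 5/(1 + K_p) = 11115/2383 ⇒ 1 + (4/6669)·K = 2383/2223 ⇒ K = 120.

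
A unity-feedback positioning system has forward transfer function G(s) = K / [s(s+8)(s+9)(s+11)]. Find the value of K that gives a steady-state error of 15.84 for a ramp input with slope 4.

200

G(s) has one factor of s in the denominator, so the system is type 1.
K_v = lim_{s→0} s·G(s) = K / (8·9·11) = (1/792)·K.
e_ss = 4/K_v = 15.84 ⇒ K_v = 25/99 ⇒ K = (25/99)/(1/792) = 200.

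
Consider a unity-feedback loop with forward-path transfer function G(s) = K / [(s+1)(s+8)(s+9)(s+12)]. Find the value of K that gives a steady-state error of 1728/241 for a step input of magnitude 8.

G(s) has no factors of s in the denominator, so the system is type 0.
K_p = lim_{s→0} G(s) = K / (1·8·9·12) = (1/864)·K.
e_ss = 8/(1 + K_p) = 1728/241 ⇒ 1 + (1/864)·K = 241/216 ⇒ K = 100.

100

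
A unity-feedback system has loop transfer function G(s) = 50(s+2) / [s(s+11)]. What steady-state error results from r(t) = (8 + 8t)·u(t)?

System type = 1 (one pole at s=0). By superposition:
  • 8: tracked with zero error.
  • 8t: e_ss = 8/K_v with K_v=100/11 → 0.88.
Total e_ss = 0.88.

0.88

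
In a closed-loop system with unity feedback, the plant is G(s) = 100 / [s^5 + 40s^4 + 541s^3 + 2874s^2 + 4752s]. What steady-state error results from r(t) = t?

47.52

Factoring s from the denominator leaves a polynomial with constant term 4752, so the system is type 1.
K_v = lim_{s→0} s·G(s) = 100 / 4752 = 25/1188.
e_ss = 1/K_v = 1/(25/1188) = 47.52.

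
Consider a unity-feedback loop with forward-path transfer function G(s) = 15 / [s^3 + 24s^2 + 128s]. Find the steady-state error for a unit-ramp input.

Lowest-order denominator term is 128s, so the open loop has 1 pole at the origin → type 1 system.
K_v = lim_{s→0} s·G(s) = 15 / 128 = 15/128.
e_ss = 1/K_v = 1/(15/128) = 128/15.

128/15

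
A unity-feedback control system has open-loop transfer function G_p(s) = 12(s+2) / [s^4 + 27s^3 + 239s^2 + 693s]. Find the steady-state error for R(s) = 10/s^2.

Factoring s from the denominator leaves a polynomial with constant term 693, so the system is type 1.
K_v = lim_{s→0} s·G_p(s) = 12·2 / 693 = 8/231.
e_ss = 10/K_v = 10/(8/231) = 288.75.

288.75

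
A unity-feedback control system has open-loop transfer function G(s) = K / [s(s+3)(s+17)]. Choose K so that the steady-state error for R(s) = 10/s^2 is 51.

10

System type = 1 (one pole at s=0).
K_v = lim_{s→0} s·G(s) = K / (3·17) = (1/51)·K.
e_ss = 10/K_v = 51 ⇒ K_v = 10/51 ⇒ K = (10/51)/(1/51) = 10.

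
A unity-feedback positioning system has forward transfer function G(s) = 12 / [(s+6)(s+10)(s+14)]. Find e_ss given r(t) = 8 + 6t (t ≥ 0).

infinity

No free integrators in G(s): this is a type 0 system. Treating each term separately:
  • 8: e_ss = 8/(1+K_p) with K_p=1/70 → 560/71.
  • 6t: a type-0 system cannot track it, e_ss → ∞.
The unbounded component dominates.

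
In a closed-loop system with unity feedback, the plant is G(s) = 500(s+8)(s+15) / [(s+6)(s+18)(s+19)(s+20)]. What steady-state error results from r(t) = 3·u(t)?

No free integrators in G(s): this is a type 0 system.
K_p = lim_{s→0} G(s) = 500·8·15 / (6·18·19·20) = 250/171.
e_ss = 3/(1 + K_p) = 3/(421/171) = 513/421.

513/421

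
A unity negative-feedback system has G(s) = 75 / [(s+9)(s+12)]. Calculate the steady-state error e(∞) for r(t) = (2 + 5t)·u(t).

The open loop has no poles at the origin → type 0 system. By superposition:
  • 2: e_ss = 2/(1+K_p) with K_p=25/36 → 72/61.
  • 5t: a type-0 system cannot track it, e_ss → ∞.
The unbounded component dominates.

infinity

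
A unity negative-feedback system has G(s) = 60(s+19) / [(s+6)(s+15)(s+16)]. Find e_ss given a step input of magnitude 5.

System type = 0 (no poles at s=0).
K_p = lim_{s→0} G(s) = 60·19 / (6·15·16) = 19/24.
e_ss = 5/(1 + K_p) = 5/(43/24) = 120/43.

120/43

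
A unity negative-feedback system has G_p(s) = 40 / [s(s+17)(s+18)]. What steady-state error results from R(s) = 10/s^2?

G_p(s) has one factor of s in the denominator, so the system is type 1.
K_v = lim_{s→0} s·G_p(s) = 40 / (17·18) = 20/153.
e_ss = 10/K_v = 10/(20/153) = 76.5.

76.5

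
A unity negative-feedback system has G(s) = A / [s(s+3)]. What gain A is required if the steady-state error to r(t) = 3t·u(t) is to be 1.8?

5

One free integrator in G(s): this is a type 1 system.
K_v = lim_{s→0} s·G(s) = A / (3) = (1/3)·A.
e_ss = 3/K_v = 1.8 ⇒ K_v = 5/3 ⇒ A = (5/3)/(1/3) = 5.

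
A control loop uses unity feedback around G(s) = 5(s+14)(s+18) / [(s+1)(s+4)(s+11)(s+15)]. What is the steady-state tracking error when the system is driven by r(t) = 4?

System type = 0 (no poles at s=0).
K_p = lim_{s→0} G(s) = 5·14·18 / (1·4·11·15) = 21/11.
e_ss = 4/(1 + K_p) = 4/(32/11) = 1.375.

1.375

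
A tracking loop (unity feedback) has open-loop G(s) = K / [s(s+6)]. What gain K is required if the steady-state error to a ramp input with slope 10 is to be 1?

G(s) has one factor of s in the denominator, so the system is type 1.
K_v = lim_{s→0} s·G(s) = K / (6) = (1/6)·K.
e_ss = 10/K_v = 1 ⇒ K_v = 10 ⇒ K = 10/(1/6) = 60.

60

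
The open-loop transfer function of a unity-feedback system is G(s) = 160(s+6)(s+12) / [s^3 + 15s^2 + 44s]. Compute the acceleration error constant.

0

The denominator has no term below 44s — 1 pole at s=0, type 1.
K_a = lim_{s→0} s^2·G(s) = 0 (the extra factor of s kills the finite limit).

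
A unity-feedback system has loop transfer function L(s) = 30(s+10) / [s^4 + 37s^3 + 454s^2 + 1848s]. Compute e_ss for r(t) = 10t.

The denominator has no term below 1848s — 1 pole at s=0, type 1.
K_v = lim_{s→0} s·L(s) = 30·10 / 1848 = 25/154.
e_ss = 10/K_v = 10/(25/154) = 61.6.

61.6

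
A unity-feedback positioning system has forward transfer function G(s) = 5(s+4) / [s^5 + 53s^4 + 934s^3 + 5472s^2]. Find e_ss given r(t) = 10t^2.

Lowest-order denominator term is 5472s^2, so the open loop has 2 poles at the origin → type 2 system.
K_a = lim_{s→0} s^2·G(s) = 5·4 / 5472 = 5/1368.
r(t) = 10t^2 gives R(s) = 20/s^3.
e_ss = 20/K_a = 20/(5/1368) = 5472.

5472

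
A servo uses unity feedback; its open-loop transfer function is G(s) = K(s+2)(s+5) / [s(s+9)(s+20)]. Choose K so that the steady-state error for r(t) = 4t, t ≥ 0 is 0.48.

150

The open loop has one pole at the origin → type 1 system.
K_v = lim_{s→0} s·G(s) = K·2·5 / (9·20) = (1/18)·K.
e_ss = 4/K_v = 0.48 ⇒ K_v = 25/3 ⇒ K = (25/3)/(1/18) = 150.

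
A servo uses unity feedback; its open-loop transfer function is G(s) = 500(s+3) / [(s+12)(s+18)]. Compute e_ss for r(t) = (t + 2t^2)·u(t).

infinity

System type = 0 (no poles at s=0). By superposition:
  • t: a type-0 system cannot track it, e_ss → ∞.
  • 2t^2: a type-0 system cannot track it, e_ss → ∞.
The unbounded component dominates.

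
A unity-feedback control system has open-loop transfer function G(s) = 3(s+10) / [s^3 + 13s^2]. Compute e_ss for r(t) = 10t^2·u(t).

26/3

Lowest-order denominator term is 13s^2, so the open loop has 2 poles at the origin → type 2 system.
K_a = lim_{s→0} s^2·G(s) = 3·10 / 13 = 30/13.
r(t) = 10t^2 gives R(s) = 20/s^3.
e_ss = 20/K_a = 20/(30/13) = 26/3.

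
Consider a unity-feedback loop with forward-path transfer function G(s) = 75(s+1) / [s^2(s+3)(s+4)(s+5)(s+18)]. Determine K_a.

System type = 2 (two poles at s=0).
K_a = lim_{s→0} s^2·G(s) = 75·1 / (3·4·5·18) = 5/72.

5/72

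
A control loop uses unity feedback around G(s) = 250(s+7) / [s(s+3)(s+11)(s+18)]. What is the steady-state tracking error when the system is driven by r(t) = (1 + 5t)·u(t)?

297/175

System type = 1 (one pole at s=0). Treating each term separately:
  • 1: tracked with zero error.
  • 5t: e_ss = 5/K_v with K_v=875/297 → 297/175.
Total e_ss = 297/175.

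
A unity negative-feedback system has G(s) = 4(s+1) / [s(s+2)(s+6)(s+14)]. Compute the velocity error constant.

The open loop has one pole at the origin → type 1 system.
K_v = lim_{s→0} s·G(s) = 4·1 / (2·6·14) = 1/42.

1/42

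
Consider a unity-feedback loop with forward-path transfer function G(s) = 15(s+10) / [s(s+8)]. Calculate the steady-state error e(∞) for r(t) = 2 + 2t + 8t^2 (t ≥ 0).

The open loop has one pole at the origin → type 1 system. Treating each term separately:
  • 2: tracked with zero error.
  • 2t: e_ss = 2/K_v with K_v=18.75 → 8/75.
  • 8t^2: a type-1 system cannot track it, e_ss → ∞.
The unbounded component dominates.

infinity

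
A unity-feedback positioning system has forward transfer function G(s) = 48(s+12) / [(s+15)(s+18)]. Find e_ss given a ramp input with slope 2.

infinity

No free integrators in G(s): this is a type 0 system.
K_v = lim_{s→0} s·G(s) = 0; the steady-state error to this ramp input grows without bound.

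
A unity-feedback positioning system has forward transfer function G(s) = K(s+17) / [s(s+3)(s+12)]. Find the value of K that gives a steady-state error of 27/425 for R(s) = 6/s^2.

200

The open loop has one pole at the origin → type 1 system.
K_v = lim_{s→0} s·G(s) = K·17 / (3·12) = (17/36)·K.
e_ss = 6/K_v = 27/425 ⇒ K_v = 850/9 ⇒ K = (850/9)/(17/36) = 200.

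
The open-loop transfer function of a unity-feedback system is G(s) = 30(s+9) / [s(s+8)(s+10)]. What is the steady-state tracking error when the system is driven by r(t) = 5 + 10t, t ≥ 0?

G(s) has one factor of s in the denominator, so the system is type 1. By superposition:
  • 5: tracked with zero error.
  • 10t: e_ss = 10/K_v with K_v=3.375 → 80/27.
Total e_ss = 80/27.

80/27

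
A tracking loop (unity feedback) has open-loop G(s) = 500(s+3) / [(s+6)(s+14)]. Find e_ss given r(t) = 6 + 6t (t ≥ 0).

infinity

System type = 0 (no poles at s=0). By superposition:
  • 6: e_ss = 6/(1+K_p) with K_p=125/7 → 7/22.
  • 6t: a type-0 system cannot track it, e_ss → ∞.
The unbounded component dominates.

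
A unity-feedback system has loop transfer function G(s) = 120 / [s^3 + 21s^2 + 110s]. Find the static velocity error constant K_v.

The denominator has no term below 110s — 1 pole at s=0, type 1.
K_v = lim_{s→0} s·G(s) = 120 / 110 = 12/11.

12/11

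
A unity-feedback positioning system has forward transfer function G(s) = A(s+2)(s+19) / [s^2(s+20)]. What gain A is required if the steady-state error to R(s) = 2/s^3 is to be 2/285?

G(s) has two factors of s in the denominator, so the system is type 2.
K_a = lim_{s→0} s^2·G(s) = A·2·19 / (20) = 1.9·A.
e_ss = 2/K_a = 2/285 ⇒ K_a = 285 ⇒ A = 285/1.9 = 150.

150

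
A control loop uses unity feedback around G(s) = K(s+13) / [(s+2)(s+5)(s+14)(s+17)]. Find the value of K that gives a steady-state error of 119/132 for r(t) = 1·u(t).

20

G(s) has no factors of s in the denominator, so the system is type 0.
K_p = lim_{s→0} G(s) = K·13 / (2·5·14·17) = (13/2380)·K.
e_ss = 1/(1 + K_p) = 119/132 ⇒ 1 + (13/2380)·K = 132/119 ⇒ K = 20.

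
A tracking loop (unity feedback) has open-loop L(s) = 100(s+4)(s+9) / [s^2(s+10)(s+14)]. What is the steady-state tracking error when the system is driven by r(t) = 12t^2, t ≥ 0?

The open loop has two poles at the origin → type 2 system.
K_a = lim_{s→0} s^2·L(s) = 100·4·9 / (10·14) = 180/7.
r(t) = 12t^2 gives R(s) = 24/s^3.
e_ss = 24/K_a = 24/(180/7) = 14/15.

14/15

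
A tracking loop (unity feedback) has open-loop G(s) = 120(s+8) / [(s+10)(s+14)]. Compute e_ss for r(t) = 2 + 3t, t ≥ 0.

infinity

G(s) has no factors of s in the denominator, so the system is type 0. By superposition:
  • 2: e_ss = 2/(1+K_p) with K_p=48/7 → 14/55.
  • 3t: a type-0 system cannot track it, e_ss → ∞.
The unbounded component dominates.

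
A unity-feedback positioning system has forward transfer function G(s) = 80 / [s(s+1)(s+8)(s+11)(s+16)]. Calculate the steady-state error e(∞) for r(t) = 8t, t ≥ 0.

G(s) has one factor of s in the denominator, so the system is type 1.
K_v = lim_{s→0} s·G(s) = 80 / (1·8·11·16) = 5/88.
e_ss = 8/K_v = 8/(5/88) = 140.8.

140.8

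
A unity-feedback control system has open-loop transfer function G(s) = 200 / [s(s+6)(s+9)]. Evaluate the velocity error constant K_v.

100/27

The open loop has one pole at the origin → type 1 system.
K_v = lim_{s→0} s·G(s) = 200 / (6·9) = 100/27.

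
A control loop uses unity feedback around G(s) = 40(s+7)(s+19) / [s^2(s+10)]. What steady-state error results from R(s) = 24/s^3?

System type = 2 (two poles at s=0).
K_a = lim_{s→0} s^2·G(s) = 40·7·19 / (10) = 532.
r(t) = 12t^2 gives R(s) = 24/s^3.
e_ss = 24/K_a = 24/532 = 6/133.

6/133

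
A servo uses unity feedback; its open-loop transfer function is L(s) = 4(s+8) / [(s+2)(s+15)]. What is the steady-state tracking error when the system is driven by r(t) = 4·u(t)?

L(s) has no factors of s in the denominator, so the system is type 0.
K_p = lim_{s→0} L(s) = 4·8 / (2·15) = 16/15.
e_ss = 4/(1 + K_p) = 4/(31/15) = 60/31.

60/31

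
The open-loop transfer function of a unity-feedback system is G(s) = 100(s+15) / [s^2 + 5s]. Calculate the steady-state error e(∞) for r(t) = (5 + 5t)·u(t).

1/60

The denominator has no term below 5s — 1 pole at s=0, type 1. Treating each term separately:
  • 5: tracked with zero error.
  • 5t: e_ss = 5/K_v with K_v=300 → 1/60.
Total e_ss = 1/60.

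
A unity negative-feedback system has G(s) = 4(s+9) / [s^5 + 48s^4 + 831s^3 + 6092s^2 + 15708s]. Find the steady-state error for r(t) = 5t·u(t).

6545/3

Lowest-order denominator term is 15708s, so the open loop has 1 pole at the origin → type 1 system.
K_v = lim_{s→0} s·G(s) = 4·9 / 15708 = 3/1309.
e_ss = 5/K_v = 5/(3/1309) = 6545/3.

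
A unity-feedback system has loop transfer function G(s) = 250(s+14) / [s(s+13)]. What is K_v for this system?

One free integrator in G(s): this is a type 1 system.
K_v = lim_{s→0} s·G(s) = 250·14 / (13) = 3500/13.

3500/13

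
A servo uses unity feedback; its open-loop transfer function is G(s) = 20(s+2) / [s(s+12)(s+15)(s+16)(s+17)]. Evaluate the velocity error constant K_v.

The open loop has one pole at the origin → type 1 system.
K_v = lim_{s→0} s·G(s) = 20·2 / (12·15·16·17) = 1/1224.

1/1224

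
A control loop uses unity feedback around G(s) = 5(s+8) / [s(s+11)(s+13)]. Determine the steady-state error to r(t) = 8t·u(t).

28.6

G(s) has one factor of s in the denominator, so the system is type 1.
K_v = lim_{s→0} s·G(s) = 5·8 / (11·13) = 40/143.
e_ss = 8/K_v = 8/(40/143) = 28.6.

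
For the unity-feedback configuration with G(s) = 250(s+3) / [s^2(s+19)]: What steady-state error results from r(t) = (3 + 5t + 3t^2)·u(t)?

System type = 2 (two poles at s=0). Taking each input component in turn:
  • 3: tracked with zero error.
  • 5t: tracked with zero error.
  • 3t^2: e_ss = 6/K_a with K_a=750/19 → 0.152.
Total e_ss = 0.152.

0.152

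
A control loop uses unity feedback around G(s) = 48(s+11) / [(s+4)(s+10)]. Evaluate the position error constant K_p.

13.2

System type = 0 (no poles at s=0).
K_p = lim_{s→0} G(s) = 48·11 / (4·10) = 13.2.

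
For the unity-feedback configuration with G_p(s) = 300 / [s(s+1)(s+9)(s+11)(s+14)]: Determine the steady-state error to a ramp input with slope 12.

55.44

G_p(s) has one factor of s in the denominator, so the system is type 1.
K_v = lim_{s→0} s·G_p(s) = 300 / (1·9·11·14) = 50/231.
e_ss = 12/K_v = 12/(50/231) = 55.44.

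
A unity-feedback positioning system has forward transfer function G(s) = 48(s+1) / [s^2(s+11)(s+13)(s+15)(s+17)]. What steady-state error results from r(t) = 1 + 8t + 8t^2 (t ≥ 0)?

12155

G(s) has two factors of s in the denominator, so the system is type 2. By superposition:
  • 1: tracked with zero error.
  • 8t: tracked with zero error.
  • 8t^2: e_ss = 16/K_a with K_a=16/12155 → 12155.
Total e_ss = 12155.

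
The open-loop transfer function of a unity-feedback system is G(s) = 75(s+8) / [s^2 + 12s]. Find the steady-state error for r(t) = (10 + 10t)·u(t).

0.2

The denominator has no term below 12s — 1 pole at s=0, type 1. Treating each term separately:
  • 10: tracked with zero error.
  • 10t: e_ss = 10/K_v with K_v=50 → 0.2.
Total e_ss = 0.2.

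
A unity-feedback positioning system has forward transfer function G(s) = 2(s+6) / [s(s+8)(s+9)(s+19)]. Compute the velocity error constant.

1/114

G(s) has one factor of s in the denominator, so the system is type 1.
K_v = lim_{s→0} s·G(s) = 2·6 / (8·9·19) = 1/114.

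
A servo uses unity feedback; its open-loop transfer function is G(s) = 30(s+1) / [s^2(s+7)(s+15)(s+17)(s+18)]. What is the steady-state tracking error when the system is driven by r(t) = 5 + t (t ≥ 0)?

Two free integrators in G(s): this is a type 2 system. By superposition:
  • 5: tracked with zero error.
  • t: tracked with zero error.
Total e_ss = 0.

0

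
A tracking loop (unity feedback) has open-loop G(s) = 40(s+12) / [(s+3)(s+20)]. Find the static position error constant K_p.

G(s) has no factors of s in the denominator, so the system is type 0.
K_p = lim_{s→0} G(s) = 40·12 / (3·20) = 8.

8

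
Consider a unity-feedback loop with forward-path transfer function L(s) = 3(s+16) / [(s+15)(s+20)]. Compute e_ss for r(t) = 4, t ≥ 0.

System type = 0 (no poles at s=0).
K_p = lim_{s→0} L(s) = 3·16 / (15·20) = 0.16.
e_ss = 4/(1 + K_p) = 4/1.16 = 100/29.

100/29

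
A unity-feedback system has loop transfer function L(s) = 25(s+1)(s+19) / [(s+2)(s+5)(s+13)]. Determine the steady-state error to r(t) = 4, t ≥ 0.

The open loop has no poles at the origin → type 0 system.
K_p = lim_{s→0} L(s) = 25·1·19 / (2·5·13) = 95/26.
e_ss = 4/(1 + K_p) = 4/(121/26) = 104/121.

104/121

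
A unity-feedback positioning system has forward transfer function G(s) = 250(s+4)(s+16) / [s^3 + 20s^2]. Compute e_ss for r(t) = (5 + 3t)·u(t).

Factoring s^2 from the denominator leaves a polynomial with constant term 20, so the system is type 2. Taking each input component in turn:
  • 5: tracked with zero error.
  • 3t: tracked with zero error.
Total e_ss = 0.

0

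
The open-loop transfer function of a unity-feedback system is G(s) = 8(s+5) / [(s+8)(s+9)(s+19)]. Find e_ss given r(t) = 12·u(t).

513/44

No free integrators in G(s): this is a type 0 system.
K_p = lim_{s→0} G(s) = 8·5 / (8·9·19) = 5/171.
e_ss = 12/(1 + K_p) = 12/(176/171) = 513/44.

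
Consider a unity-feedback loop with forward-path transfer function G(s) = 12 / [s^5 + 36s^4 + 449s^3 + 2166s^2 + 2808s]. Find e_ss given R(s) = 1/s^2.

Lowest-order denominator term is 2808s, so the open loop has 1 pole at the origin → type 1 system.
K_v = lim_{s→0} s·G(s) = 12 / 2808 = 1/234.
e_ss = 1/K_v = 1/(1/234) = 234.

234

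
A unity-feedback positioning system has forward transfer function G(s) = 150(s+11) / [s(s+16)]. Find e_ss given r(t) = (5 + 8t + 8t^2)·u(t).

G(s) has one factor of s in the denominator, so the system is type 1. By superposition:
  • 5: tracked with zero error.
  • 8t: e_ss = 8/K_v with K_v=103.125 → 64/825.
  • 8t^2: a type-1 system cannot track it, e_ss → ∞.
The unbounded component dominates.

infinity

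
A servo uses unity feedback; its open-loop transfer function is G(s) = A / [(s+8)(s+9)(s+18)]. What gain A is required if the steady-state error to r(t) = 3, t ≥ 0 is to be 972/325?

4

The open loop has no poles at the origin → type 0 system.
K_p = lim_{s→0} G(s) = A / (8·9·18) = (1/1296)·A.
e_ss = 3/(1 + K_p) = 972/325 ⇒ 1 + (1/1296)·A = 325/324 ⇒ A = 4.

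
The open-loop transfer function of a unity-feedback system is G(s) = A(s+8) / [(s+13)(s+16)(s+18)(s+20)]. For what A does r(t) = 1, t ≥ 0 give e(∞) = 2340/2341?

System type = 0 (no poles at s=0).
K_p = lim_{s→0} G(s) = A·8 / (13·16·18·20) = (1/9360)·A.
e_ss = 1/(1 + K_p) = 2340/2341 ⇒ 1 + (1/9360)·A = 2341/2340 ⇒ A = 4.

4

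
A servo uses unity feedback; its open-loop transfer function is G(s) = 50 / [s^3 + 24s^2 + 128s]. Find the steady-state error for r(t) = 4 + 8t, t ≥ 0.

20.48

The denominator has no term below 128s — 1 pole at s=0, type 1. Taking each input component in turn:
  • 4: tracked with zero error.
  • 8t: e_ss = 8/K_v with K_v=25/64 → 20.48.
Total e_ss = 20.48.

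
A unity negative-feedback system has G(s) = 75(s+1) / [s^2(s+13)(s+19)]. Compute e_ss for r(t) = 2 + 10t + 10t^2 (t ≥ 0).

Two free integrators in G(s): this is a type 2 system. Taking each input component in turn:
  • 2: tracked with zero error.
  • 10t: tracked with zero error.
  • 10t^2: e_ss = 20/K_a with K_a=75/247 → 988/15.
Total e_ss = 988/15.

988/15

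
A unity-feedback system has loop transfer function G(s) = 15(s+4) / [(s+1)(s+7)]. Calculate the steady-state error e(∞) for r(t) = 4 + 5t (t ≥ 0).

infinity

No free integrators in G(s): this is a type 0 system. By superposition:
  • 4: e_ss = 4/(1+K_p) with K_p=60/7 → 28/67.
  • 5t: a type-0 system cannot track it, e_ss → ∞.
The unbounded component dominates.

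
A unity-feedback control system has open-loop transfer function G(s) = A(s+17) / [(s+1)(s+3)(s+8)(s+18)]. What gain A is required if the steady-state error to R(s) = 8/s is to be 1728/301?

10

No free integrators in G(s): this is a type 0 system.
K_p = lim_{s→0} G(s) = A·17 / (1·3·8·18) = (17/432)·A.
e_ss = 8/(1 + K_p) = 1728/301 ⇒ 1 + (17/432)·A = 301/216 ⇒ A = 10.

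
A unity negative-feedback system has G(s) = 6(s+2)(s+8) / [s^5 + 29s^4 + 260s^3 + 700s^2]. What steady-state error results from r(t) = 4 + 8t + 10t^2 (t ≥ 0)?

The denominator has no term below 700s^2 — 2 poles at s=0, type 2. Treating each term separately:
  • 4: tracked with zero error.
  • 8t: tracked with zero error.
  • 10t^2: e_ss = 20/K_a with K_a=24/175 → 875/6.
Total e_ss = 875/6.

875/6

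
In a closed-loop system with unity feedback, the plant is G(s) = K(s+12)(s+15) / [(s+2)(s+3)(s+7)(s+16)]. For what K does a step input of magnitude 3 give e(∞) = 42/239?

60

G(s) has no factors of s in the denominator, so the system is type 0.
K_p = lim_{s→0} G(s) = K·12·15 / (2·3·7·16) = (15/56)·K.
e_ss = 3/(1 + K_p) = 42/239 ⇒ 1 + (15/56)·K = 239/14 ⇒ K = 60.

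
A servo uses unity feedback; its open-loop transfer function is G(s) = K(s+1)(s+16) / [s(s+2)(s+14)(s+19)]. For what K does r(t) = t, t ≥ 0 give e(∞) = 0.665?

The open loop has one pole at the origin → type 1 system.
K_v = lim_{s→0} s·G(s) = K·1·16 / (2·14·19) = (4/133)·K.
e_ss = 1/K_v = 0.665 ⇒ K_v = 200/133 ⇒ K = (200/133)/(4/133) = 50.

50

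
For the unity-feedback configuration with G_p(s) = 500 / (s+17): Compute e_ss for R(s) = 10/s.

System type = 0 (no poles at s=0).
K_p = lim_{s→0} G_p(s) = 500 / (17) = 500/17.
e_ss = 10/(1 + K_p) = 10/(517/17) = 170/517.

170/517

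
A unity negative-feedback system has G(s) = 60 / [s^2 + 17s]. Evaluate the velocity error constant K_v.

The denominator has no term below 17s — 1 pole at s=0, type 1.
K_v = lim_{s→0} s·G(s) = 60 / 17 = 60/17.

60/17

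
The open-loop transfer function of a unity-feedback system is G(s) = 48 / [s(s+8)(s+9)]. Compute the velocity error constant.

The open loop has one pole at the origin → type 1 system.
K_v = lim_{s→0} s·G(s) = 48 / (8·9) = 2/3.

2/3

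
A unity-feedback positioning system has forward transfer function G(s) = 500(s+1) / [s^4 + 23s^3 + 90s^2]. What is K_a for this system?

The denominator has no term below 90s^2 — 2 poles at s=0, type 2.
K_a = lim_{s→0} s^2·G(s) = 500·1 / 90 = 50/9.

50/9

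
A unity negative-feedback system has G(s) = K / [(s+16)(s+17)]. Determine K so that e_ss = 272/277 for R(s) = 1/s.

5

G(s) has no factors of s in the denominator, so the system is type 0.
K_p = lim_{s→0} G(s) = K / (16·17) = (1/272)·K.
e_ss = 1/(1 + K_p) = 272/277 ⇒ 1 + (1/272)·K = 277/272 ⇒ K = 5.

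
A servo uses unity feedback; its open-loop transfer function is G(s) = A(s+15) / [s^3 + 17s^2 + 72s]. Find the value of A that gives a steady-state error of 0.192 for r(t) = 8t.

200

The denominator has no term below 72s — 1 pole at s=0, type 1.
K_v = lim_{s→0} s·G(s) = A·15 / 72 = (5/24)·A.
e_ss = 8/K_v = 0.192 ⇒ K_v = 125/3 ⇒ A = (125/3)/(5/24) = 200.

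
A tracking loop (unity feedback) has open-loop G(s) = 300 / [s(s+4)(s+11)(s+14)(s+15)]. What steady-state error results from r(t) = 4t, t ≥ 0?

123.2

One free integrator in G(s): this is a type 1 system.
K_v = lim_{s→0} s·G(s) = 300 / (4·11·14·15) = 5/154.
e_ss = 4/K_v = 4/(5/154) = 123.2.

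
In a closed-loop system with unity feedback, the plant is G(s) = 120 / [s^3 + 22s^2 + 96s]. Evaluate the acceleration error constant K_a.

Factoring s from the denominator leaves a polynomial with constant term 96, so the system is type 1.
K_a = lim_{s→0} s^2·G(s) = 0 (the extra factor of s kills the finite limit).

0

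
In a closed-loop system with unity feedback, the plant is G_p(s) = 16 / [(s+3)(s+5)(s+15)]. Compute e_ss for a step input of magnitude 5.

1125/241

System type = 0 (no poles at s=0).
K_p = lim_{s→0} G_p(s) = 16 / (3·5·15) = 16/225.
e_ss = 5/(1 + K_p) = 5/(241/225) = 1125/241.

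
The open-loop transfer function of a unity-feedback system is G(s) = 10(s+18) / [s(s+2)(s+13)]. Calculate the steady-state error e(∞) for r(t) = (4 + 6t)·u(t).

The open loop has one pole at the origin → type 1 system. Treating each term separately:
  • 4: tracked with zero error.
  • 6t: e_ss = 6/K_v with K_v=90/13 → 13/15.
Total e_ss = 13/15.

13/15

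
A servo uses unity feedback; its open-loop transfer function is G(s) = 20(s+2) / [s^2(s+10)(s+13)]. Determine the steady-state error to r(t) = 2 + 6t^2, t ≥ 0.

G(s) has two factors of s in the denominator, so the system is type 2. Taking each input component in turn:
  • 2: tracked with zero error.
  • 6t^2: e_ss = 12/K_a with K_a=4/13 → 39.
Total e_ss = 39.

39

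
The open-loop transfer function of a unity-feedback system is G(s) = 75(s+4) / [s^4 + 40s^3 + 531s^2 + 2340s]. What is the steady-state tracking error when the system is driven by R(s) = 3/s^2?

23.4

Lowest-order denominator term is 2340s, so the open loop has 1 pole at the origin → type 1 system.
K_v = lim_{s→0} s·G(s) = 75·4 / 2340 = 5/39.
e_ss = 3/K_v = 3/(5/39) = 23.4.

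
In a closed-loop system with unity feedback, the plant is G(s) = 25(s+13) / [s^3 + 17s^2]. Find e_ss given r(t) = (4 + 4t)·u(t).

0

Factoring s^2 from the denominator leaves a polynomial with constant term 17, so the system is type 2. By superposition:
  • 4: tracked with zero error.
  • 4t: tracked with zero error.
Total e_ss = 0.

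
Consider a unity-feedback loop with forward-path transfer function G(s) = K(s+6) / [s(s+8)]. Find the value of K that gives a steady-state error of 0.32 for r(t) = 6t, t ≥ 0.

25

System type = 1 (one pole at s=0).
K_v = lim_{s→0} s·G(s) = K·6 / (8) = 0.75·K.
e_ss = 6/K_v = 0.32 ⇒ K_v = 18.75 ⇒ K = 18.75/0.75 = 25.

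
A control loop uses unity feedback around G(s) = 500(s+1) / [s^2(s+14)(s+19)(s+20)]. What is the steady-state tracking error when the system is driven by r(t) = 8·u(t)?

0

The open loop has two poles at the origin → type 2 system.
K_p = ∞ for a type-2 system; e_ss to a step is zero.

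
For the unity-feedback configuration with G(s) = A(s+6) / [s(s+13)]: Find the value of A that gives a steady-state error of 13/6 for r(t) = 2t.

One free integrator in G(s): this is a type 1 system.
K_v = lim_{s→0} s·G(s) = A·6 / (13) = (6/13)·A.
e_ss = 2/K_v = 13/6 ⇒ K_v = 12/13 ⇒ A = (12/13)/(6/13) = 2.

2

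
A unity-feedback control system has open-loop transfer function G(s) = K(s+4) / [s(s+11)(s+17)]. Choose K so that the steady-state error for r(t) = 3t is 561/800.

G(s) has one factor of s in the denominator, so the system is type 1.
K_v = lim_{s→0} s·G(s) = K·4 / (11·17) = (4/187)·K.
e_ss = 3/K_v = 561/800 ⇒ K_v = 800/187 ⇒ K = (800/187)/(4/187) = 200.

200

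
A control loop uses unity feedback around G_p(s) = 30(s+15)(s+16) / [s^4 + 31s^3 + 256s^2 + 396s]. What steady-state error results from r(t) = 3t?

Lowest-order denominator term is 396s, so the open loop has 1 pole at the origin → type 1 system.
K_v = lim_{s→0} s·G_p(s) = 30·15·16 / 396 = 200/11.
e_ss = 3/K_v = 3/(200/11) = 0.165.

0.165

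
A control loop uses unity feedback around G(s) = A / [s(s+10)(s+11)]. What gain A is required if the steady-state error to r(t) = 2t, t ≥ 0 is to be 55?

4

G(s) has one factor of s in the denominator, so the system is type 1.
K_v = lim_{s→0} s·G(s) = A / (10·11) = (1/110)·A.
e_ss = 2/K_v = 55 ⇒ K_v = 2/55 ⇒ A = (2/55)/(1/110) = 4.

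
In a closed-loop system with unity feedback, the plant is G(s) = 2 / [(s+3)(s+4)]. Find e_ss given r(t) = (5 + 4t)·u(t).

infinity

G(s) has no factors of s in the denominator, so the system is type 0. Treating each term separately:
  • 5: e_ss = 5/(1+K_p) with K_p=1/6 → 30/7.
  • 4t: a type-0 system cannot track it, e_ss → ∞.
The unbounded component dominates.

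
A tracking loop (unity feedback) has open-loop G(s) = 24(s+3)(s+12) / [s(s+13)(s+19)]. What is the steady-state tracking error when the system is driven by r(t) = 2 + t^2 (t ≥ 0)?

infinity

System type = 1 (one pole at s=0). Treating each term separately:
  • 2: tracked with zero error.
  • t^2: a type-1 system cannot track it, e_ss → ∞.
The unbounded component dominates.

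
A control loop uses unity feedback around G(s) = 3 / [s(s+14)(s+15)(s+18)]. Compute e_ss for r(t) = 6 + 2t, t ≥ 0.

2520

G(s) has one factor of s in the denominator, so the system is type 1. Taking each input component in turn:
  • 6: tracked with zero error.
  • 2t: e_ss = 2/K_v with K_v=1/1260 → 2520.
Total e_ss = 2520.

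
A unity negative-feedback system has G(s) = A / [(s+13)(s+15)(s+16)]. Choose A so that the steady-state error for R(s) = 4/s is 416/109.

150

The open loop has no poles at the origin → type 0 system.
K_p = lim_{s→0} G(s) = A / (13·15·16) = (1/3120)·A.
e_ss = 4/(1 + K_p) = 416/109 ⇒ 1 + (1/3120)·A = 109/104 ⇒ A = 150.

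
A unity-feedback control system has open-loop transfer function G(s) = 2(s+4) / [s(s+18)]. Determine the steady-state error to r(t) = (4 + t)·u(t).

The open loop has one pole at the origin → type 1 system. By superposition:
  • 4: tracked with zero error.
  • t: e_ss = 1/K_v with K_v=4/9 → 2.25.
Total e_ss = 2.25.

2.25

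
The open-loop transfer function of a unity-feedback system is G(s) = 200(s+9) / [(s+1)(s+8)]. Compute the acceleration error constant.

The open loop has no poles at the origin → type 0 system.
K_a = lim_{s→0} s^2·G(s) = 0 (the extra factor of s kills the finite limit).

0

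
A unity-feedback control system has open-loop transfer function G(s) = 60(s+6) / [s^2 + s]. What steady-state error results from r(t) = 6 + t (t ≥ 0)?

Factoring s from the denominator leaves a polynomial with constant term 1, so the system is type 1. Taking each input component in turn:
  • 6: tracked with zero error.
  • t: e_ss = 1/K_v with K_v=360 → 1/360.
Total e_ss = 1/360.

1/360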